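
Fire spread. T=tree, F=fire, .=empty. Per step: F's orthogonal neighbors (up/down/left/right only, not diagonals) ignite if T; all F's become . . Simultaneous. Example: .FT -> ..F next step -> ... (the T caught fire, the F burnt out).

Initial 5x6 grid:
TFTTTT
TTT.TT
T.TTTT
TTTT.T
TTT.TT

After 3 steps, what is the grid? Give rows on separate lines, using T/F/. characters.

Step 1: 3 trees catch fire, 1 burn out
  F.FTTT
  TFT.TT
  T.TTTT
  TTTT.T
  TTT.TT
Step 2: 3 trees catch fire, 3 burn out
  ...FTT
  F.F.TT
  T.TTTT
  TTTT.T
  TTT.TT
Step 3: 3 trees catch fire, 3 burn out
  ....FT
  ....TT
  F.FTTT
  TTTT.T
  TTT.TT

....FT
....TT
F.FTTT
TTTT.T
TTT.TT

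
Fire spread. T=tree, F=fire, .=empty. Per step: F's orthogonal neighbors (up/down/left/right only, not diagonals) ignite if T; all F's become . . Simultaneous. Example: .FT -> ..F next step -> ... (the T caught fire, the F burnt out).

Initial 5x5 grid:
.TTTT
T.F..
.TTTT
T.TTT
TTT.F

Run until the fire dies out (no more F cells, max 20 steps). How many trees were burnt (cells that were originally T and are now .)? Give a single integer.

Step 1: +3 fires, +2 burnt (F count now 3)
Step 2: +7 fires, +3 burnt (F count now 7)
Step 3: +2 fires, +7 burnt (F count now 2)
Step 4: +1 fires, +2 burnt (F count now 1)
Step 5: +1 fires, +1 burnt (F count now 1)
Step 6: +1 fires, +1 burnt (F count now 1)
Step 7: +0 fires, +1 burnt (F count now 0)
Fire out after step 7
Initially T: 16, now '.': 24
Total burnt (originally-T cells now '.'): 15

Answer: 15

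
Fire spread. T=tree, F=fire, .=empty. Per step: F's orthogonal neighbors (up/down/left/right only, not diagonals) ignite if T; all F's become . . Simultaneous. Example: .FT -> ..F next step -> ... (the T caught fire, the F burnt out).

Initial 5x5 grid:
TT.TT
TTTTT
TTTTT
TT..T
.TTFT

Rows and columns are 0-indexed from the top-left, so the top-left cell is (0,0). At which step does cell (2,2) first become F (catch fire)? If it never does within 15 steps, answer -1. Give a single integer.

Step 1: cell (2,2)='T' (+2 fires, +1 burnt)
Step 2: cell (2,2)='T' (+2 fires, +2 burnt)
Step 3: cell (2,2)='T' (+2 fires, +2 burnt)
Step 4: cell (2,2)='T' (+4 fires, +2 burnt)
Step 5: cell (2,2)='F' (+5 fires, +4 burnt)
  -> target ignites at step 5
Step 6: cell (2,2)='.' (+4 fires, +5 burnt)
Step 7: cell (2,2)='.' (+1 fires, +4 burnt)
Step 8: cell (2,2)='.' (+0 fires, +1 burnt)
  fire out at step 8

5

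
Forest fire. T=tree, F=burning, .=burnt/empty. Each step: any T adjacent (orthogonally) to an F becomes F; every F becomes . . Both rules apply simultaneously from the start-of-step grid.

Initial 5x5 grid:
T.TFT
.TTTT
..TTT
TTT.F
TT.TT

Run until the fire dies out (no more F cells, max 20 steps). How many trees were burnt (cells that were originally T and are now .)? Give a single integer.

Step 1: +5 fires, +2 burnt (F count now 5)
Step 2: +4 fires, +5 burnt (F count now 4)
Step 3: +2 fires, +4 burnt (F count now 2)
Step 4: +1 fires, +2 burnt (F count now 1)
Step 5: +1 fires, +1 burnt (F count now 1)
Step 6: +2 fires, +1 burnt (F count now 2)
Step 7: +1 fires, +2 burnt (F count now 1)
Step 8: +0 fires, +1 burnt (F count now 0)
Fire out after step 8
Initially T: 17, now '.': 24
Total burnt (originally-T cells now '.'): 16

Answer: 16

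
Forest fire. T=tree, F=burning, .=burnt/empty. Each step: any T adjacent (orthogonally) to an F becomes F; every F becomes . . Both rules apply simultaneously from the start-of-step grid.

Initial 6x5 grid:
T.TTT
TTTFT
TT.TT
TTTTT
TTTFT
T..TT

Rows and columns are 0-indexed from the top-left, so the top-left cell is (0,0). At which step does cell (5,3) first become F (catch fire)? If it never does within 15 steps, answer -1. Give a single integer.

Step 1: cell (5,3)='F' (+8 fires, +2 burnt)
  -> target ignites at step 1
Step 2: cell (5,3)='.' (+8 fires, +8 burnt)
Step 3: cell (5,3)='.' (+4 fires, +8 burnt)
Step 4: cell (5,3)='.' (+4 fires, +4 burnt)
Step 5: cell (5,3)='.' (+0 fires, +4 burnt)
  fire out at step 5

1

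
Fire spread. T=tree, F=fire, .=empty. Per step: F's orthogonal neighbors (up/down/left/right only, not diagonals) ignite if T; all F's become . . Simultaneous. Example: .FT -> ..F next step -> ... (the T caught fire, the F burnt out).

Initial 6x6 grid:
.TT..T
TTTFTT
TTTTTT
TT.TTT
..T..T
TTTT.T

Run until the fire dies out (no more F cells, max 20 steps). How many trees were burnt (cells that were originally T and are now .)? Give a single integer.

Answer: 21

Derivation:
Step 1: +3 fires, +1 burnt (F count now 3)
Step 2: +6 fires, +3 burnt (F count now 6)
Step 3: +6 fires, +6 burnt (F count now 6)
Step 4: +3 fires, +6 burnt (F count now 3)
Step 5: +2 fires, +3 burnt (F count now 2)
Step 6: +1 fires, +2 burnt (F count now 1)
Step 7: +0 fires, +1 burnt (F count now 0)
Fire out after step 7
Initially T: 26, now '.': 31
Total burnt (originally-T cells now '.'): 21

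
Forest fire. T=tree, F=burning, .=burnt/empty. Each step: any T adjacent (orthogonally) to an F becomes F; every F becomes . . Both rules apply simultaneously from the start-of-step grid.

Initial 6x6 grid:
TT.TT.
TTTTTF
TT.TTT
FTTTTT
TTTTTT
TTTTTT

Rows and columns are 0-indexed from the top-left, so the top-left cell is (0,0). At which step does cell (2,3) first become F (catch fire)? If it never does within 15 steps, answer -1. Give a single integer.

Step 1: cell (2,3)='T' (+5 fires, +2 burnt)
Step 2: cell (2,3)='T' (+9 fires, +5 burnt)
Step 3: cell (2,3)='F' (+10 fires, +9 burnt)
  -> target ignites at step 3
Step 4: cell (2,3)='.' (+5 fires, +10 burnt)
Step 5: cell (2,3)='.' (+2 fires, +5 burnt)
Step 6: cell (2,3)='.' (+0 fires, +2 burnt)
  fire out at step 6

3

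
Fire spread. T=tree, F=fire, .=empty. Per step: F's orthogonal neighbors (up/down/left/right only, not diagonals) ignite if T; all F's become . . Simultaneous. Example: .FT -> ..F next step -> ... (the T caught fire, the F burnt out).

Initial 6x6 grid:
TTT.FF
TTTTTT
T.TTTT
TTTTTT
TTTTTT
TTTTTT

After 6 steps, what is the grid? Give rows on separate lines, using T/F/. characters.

Step 1: 2 trees catch fire, 2 burn out
  TTT...
  TTTTFF
  T.TTTT
  TTTTTT
  TTTTTT
  TTTTTT
Step 2: 3 trees catch fire, 2 burn out
  TTT...
  TTTF..
  T.TTFF
  TTTTTT
  TTTTTT
  TTTTTT
Step 3: 4 trees catch fire, 3 burn out
  TTT...
  TTF...
  T.TF..
  TTTTFF
  TTTTTT
  TTTTTT
Step 4: 6 trees catch fire, 4 burn out
  TTF...
  TF....
  T.F...
  TTTF..
  TTTTFF
  TTTTTT
Step 5: 6 trees catch fire, 6 burn out
  TF....
  F.....
  T.....
  TTF...
  TTTF..
  TTTTFF
Step 6: 5 trees catch fire, 6 burn out
  F.....
  ......
  F.....
  TF....
  TTF...
  TTTF..

F.....
......
F.....
TF....
TTF...
TTTF..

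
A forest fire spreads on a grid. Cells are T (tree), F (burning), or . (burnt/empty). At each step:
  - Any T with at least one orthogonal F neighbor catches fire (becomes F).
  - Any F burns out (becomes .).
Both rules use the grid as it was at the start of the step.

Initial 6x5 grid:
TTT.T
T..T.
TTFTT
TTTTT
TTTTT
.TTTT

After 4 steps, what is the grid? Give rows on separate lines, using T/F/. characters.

Step 1: 3 trees catch fire, 1 burn out
  TTT.T
  T..T.
  TF.FT
  TTFTT
  TTTTT
  .TTTT
Step 2: 6 trees catch fire, 3 burn out
  TTT.T
  T..F.
  F...F
  TF.FT
  TTFTT
  .TTTT
Step 3: 6 trees catch fire, 6 burn out
  TTT.T
  F....
  .....
  F...F
  TF.FT
  .TFTT
Step 4: 5 trees catch fire, 6 burn out
  FTT.T
  .....
  .....
  .....
  F...F
  .F.FT

FTT.T
.....
.....
.....
F...F
.F.FT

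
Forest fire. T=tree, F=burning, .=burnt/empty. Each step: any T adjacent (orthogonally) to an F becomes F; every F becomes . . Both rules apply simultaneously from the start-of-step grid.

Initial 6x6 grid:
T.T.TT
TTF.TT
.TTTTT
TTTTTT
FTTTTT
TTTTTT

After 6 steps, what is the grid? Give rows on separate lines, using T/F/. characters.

Step 1: 6 trees catch fire, 2 burn out
  T.F.TT
  TF..TT
  .TFTTT
  FTTTTT
  .FTTTT
  FTTTTT
Step 2: 7 trees catch fire, 6 burn out
  T...TT
  F...TT
  .F.FTT
  .FFTTT
  ..FTTT
  .FTTTT
Step 3: 5 trees catch fire, 7 burn out
  F...TT
  ....TT
  ....FT
  ...FTT
  ...FTT
  ..FTTT
Step 4: 5 trees catch fire, 5 burn out
  ....TT
  ....FT
  .....F
  ....FT
  ....FT
  ...FTT
Step 5: 5 trees catch fire, 5 burn out
  ....FT
  .....F
  ......
  .....F
  .....F
  ....FT
Step 6: 2 trees catch fire, 5 burn out
  .....F
  ......
  ......
  ......
  ......
  .....F

.....F
......
......
......
......
.....F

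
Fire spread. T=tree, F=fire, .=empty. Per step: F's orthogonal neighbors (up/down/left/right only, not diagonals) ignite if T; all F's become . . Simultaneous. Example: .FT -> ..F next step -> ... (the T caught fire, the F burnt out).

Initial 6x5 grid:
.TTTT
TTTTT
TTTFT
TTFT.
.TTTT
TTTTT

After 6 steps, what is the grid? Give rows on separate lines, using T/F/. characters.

Step 1: 6 trees catch fire, 2 burn out
  .TTTT
  TTTFT
  TTF.F
  TF.F.
  .TFTT
  TTTTT
Step 2: 8 trees catch fire, 6 burn out
  .TTFT
  TTF.F
  TF...
  F....
  .F.FT
  TTFTT
Step 3: 7 trees catch fire, 8 burn out
  .TF.F
  TF...
  F....
  .....
  ....F
  TF.FT
Step 4: 4 trees catch fire, 7 burn out
  .F...
  F....
  .....
  .....
  .....
  F...F
Step 5: 0 trees catch fire, 4 burn out
  .....
  .....
  .....
  .....
  .....
  .....
Step 6: 0 trees catch fire, 0 burn out
  .....
  .....
  .....
  .....
  .....
  .....

.....
.....
.....
.....
.....
.....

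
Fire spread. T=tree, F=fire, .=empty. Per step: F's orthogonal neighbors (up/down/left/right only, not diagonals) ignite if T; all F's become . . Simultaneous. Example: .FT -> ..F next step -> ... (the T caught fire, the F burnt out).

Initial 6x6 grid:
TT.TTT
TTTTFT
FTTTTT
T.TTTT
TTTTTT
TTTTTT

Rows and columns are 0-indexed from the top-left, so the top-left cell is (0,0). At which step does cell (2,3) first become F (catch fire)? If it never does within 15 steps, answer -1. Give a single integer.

Step 1: cell (2,3)='T' (+7 fires, +2 burnt)
Step 2: cell (2,3)='F' (+10 fires, +7 burnt)
  -> target ignites at step 2
Step 3: cell (2,3)='.' (+7 fires, +10 burnt)
Step 4: cell (2,3)='.' (+5 fires, +7 burnt)
Step 5: cell (2,3)='.' (+3 fires, +5 burnt)
Step 6: cell (2,3)='.' (+0 fires, +3 burnt)
  fire out at step 6

2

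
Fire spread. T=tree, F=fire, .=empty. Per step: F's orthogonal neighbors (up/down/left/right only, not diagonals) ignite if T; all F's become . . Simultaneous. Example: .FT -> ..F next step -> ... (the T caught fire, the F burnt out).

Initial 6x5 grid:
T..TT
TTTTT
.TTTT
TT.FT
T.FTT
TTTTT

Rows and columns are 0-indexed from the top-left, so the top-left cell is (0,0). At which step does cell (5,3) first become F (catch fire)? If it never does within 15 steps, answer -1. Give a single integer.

Step 1: cell (5,3)='T' (+4 fires, +2 burnt)
Step 2: cell (5,3)='F' (+6 fires, +4 burnt)
  -> target ignites at step 2
Step 3: cell (5,3)='.' (+6 fires, +6 burnt)
Step 4: cell (5,3)='.' (+4 fires, +6 burnt)
Step 5: cell (5,3)='.' (+2 fires, +4 burnt)
Step 6: cell (5,3)='.' (+1 fires, +2 burnt)
Step 7: cell (5,3)='.' (+0 fires, +1 burnt)
  fire out at step 7

2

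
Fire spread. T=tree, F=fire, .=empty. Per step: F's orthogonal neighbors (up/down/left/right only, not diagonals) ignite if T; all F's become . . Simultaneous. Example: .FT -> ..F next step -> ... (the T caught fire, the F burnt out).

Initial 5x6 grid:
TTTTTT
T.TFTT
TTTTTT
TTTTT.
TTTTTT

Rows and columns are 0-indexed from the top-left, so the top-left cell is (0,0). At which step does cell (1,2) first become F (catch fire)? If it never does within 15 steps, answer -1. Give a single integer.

Step 1: cell (1,2)='F' (+4 fires, +1 burnt)
  -> target ignites at step 1
Step 2: cell (1,2)='.' (+6 fires, +4 burnt)
Step 3: cell (1,2)='.' (+7 fires, +6 burnt)
Step 4: cell (1,2)='.' (+5 fires, +7 burnt)
Step 5: cell (1,2)='.' (+4 fires, +5 burnt)
Step 6: cell (1,2)='.' (+1 fires, +4 burnt)
Step 7: cell (1,2)='.' (+0 fires, +1 burnt)
  fire out at step 7

1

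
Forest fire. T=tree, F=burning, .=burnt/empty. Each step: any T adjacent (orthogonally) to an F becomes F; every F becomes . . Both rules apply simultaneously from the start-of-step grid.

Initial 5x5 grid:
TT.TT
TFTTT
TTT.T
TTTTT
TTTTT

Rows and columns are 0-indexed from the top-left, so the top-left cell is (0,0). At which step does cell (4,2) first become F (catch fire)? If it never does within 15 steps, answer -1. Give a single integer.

Step 1: cell (4,2)='T' (+4 fires, +1 burnt)
Step 2: cell (4,2)='T' (+5 fires, +4 burnt)
Step 3: cell (4,2)='T' (+5 fires, +5 burnt)
Step 4: cell (4,2)='F' (+5 fires, +5 burnt)
  -> target ignites at step 4
Step 5: cell (4,2)='.' (+2 fires, +5 burnt)
Step 6: cell (4,2)='.' (+1 fires, +2 burnt)
Step 7: cell (4,2)='.' (+0 fires, +1 burnt)
  fire out at step 7

4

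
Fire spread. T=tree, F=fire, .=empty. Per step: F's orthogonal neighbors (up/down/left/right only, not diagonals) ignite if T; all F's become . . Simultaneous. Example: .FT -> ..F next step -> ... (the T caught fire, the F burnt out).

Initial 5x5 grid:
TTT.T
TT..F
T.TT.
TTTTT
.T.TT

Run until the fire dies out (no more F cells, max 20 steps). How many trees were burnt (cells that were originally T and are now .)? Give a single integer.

Step 1: +1 fires, +1 burnt (F count now 1)
Step 2: +0 fires, +1 burnt (F count now 0)
Fire out after step 2
Initially T: 17, now '.': 9
Total burnt (originally-T cells now '.'): 1

Answer: 1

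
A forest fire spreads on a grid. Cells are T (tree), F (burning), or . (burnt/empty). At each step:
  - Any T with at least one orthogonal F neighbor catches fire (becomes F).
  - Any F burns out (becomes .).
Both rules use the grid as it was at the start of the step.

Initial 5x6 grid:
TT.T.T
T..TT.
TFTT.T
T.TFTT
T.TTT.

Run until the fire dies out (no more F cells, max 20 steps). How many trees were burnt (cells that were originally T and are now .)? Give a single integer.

Answer: 18

Derivation:
Step 1: +6 fires, +2 burnt (F count now 6)
Step 2: +6 fires, +6 burnt (F count now 6)
Step 3: +5 fires, +6 burnt (F count now 5)
Step 4: +1 fires, +5 burnt (F count now 1)
Step 5: +0 fires, +1 burnt (F count now 0)
Fire out after step 5
Initially T: 19, now '.': 29
Total burnt (originally-T cells now '.'): 18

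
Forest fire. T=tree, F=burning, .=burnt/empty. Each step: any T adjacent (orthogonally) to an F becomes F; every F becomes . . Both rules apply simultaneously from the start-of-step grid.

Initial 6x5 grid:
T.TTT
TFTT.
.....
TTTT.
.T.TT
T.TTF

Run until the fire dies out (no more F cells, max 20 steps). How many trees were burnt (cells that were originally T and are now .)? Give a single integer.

Step 1: +4 fires, +2 burnt (F count now 4)
Step 2: +5 fires, +4 burnt (F count now 5)
Step 3: +2 fires, +5 burnt (F count now 2)
Step 4: +2 fires, +2 burnt (F count now 2)
Step 5: +1 fires, +2 burnt (F count now 1)
Step 6: +2 fires, +1 burnt (F count now 2)
Step 7: +0 fires, +2 burnt (F count now 0)
Fire out after step 7
Initially T: 17, now '.': 29
Total burnt (originally-T cells now '.'): 16

Answer: 16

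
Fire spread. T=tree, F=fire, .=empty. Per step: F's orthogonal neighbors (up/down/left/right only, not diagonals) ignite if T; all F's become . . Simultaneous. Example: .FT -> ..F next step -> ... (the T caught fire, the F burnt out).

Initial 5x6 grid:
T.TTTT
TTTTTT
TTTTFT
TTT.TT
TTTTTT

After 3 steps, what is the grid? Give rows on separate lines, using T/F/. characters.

Step 1: 4 trees catch fire, 1 burn out
  T.TTTT
  TTTTFT
  TTTF.F
  TTT.FT
  TTTTTT
Step 2: 6 trees catch fire, 4 burn out
  T.TTFT
  TTTF.F
  TTF...
  TTT..F
  TTTTFT
Step 3: 7 trees catch fire, 6 burn out
  T.TF.F
  TTF...
  TF....
  TTF...
  TTTF.F

T.TF.F
TTF...
TF....
TTF...
TTTF.F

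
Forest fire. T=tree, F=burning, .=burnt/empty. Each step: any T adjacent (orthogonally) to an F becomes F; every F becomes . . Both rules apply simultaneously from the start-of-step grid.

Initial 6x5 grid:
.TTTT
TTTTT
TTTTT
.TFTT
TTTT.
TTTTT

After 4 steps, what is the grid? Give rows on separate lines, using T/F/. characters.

Step 1: 4 trees catch fire, 1 burn out
  .TTTT
  TTTTT
  TTFTT
  .F.FT
  TTFT.
  TTTTT
Step 2: 7 trees catch fire, 4 burn out
  .TTTT
  TTFTT
  TF.FT
  ....F
  TF.F.
  TTFTT
Step 3: 8 trees catch fire, 7 burn out
  .TFTT
  TF.FT
  F...F
  .....
  F....
  TF.FT
Step 4: 6 trees catch fire, 8 burn out
  .F.FT
  F...F
  .....
  .....
  .....
  F...F

.F.FT
F...F
.....
.....
.....
F...F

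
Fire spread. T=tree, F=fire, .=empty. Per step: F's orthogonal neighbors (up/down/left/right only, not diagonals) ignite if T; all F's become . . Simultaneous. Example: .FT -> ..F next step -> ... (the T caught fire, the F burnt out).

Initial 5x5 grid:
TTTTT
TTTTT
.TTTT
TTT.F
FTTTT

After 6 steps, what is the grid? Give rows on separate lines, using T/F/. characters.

Step 1: 4 trees catch fire, 2 burn out
  TTTTT
  TTTTT
  .TTTF
  FTT..
  .FTTF
Step 2: 5 trees catch fire, 4 burn out
  TTTTT
  TTTTF
  .TTF.
  .FT..
  ..FF.
Step 3: 5 trees catch fire, 5 burn out
  TTTTF
  TTTF.
  .FF..
  ..F..
  .....
Step 4: 3 trees catch fire, 5 burn out
  TTTF.
  TFF..
  .....
  .....
  .....
Step 5: 3 trees catch fire, 3 burn out
  TFF..
  F....
  .....
  .....
  .....
Step 6: 1 trees catch fire, 3 burn out
  F....
  .....
  .....
  .....
  .....

F....
.....
.....
.....
.....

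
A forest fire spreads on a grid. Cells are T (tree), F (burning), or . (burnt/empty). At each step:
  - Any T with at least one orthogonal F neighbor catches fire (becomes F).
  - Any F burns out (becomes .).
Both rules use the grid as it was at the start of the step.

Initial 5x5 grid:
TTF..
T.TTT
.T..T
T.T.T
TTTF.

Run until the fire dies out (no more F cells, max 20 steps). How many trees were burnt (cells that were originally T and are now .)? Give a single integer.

Answer: 13

Derivation:
Step 1: +3 fires, +2 burnt (F count now 3)
Step 2: +4 fires, +3 burnt (F count now 4)
Step 3: +3 fires, +4 burnt (F count now 3)
Step 4: +2 fires, +3 burnt (F count now 2)
Step 5: +1 fires, +2 burnt (F count now 1)
Step 6: +0 fires, +1 burnt (F count now 0)
Fire out after step 6
Initially T: 14, now '.': 24
Total burnt (originally-T cells now '.'): 13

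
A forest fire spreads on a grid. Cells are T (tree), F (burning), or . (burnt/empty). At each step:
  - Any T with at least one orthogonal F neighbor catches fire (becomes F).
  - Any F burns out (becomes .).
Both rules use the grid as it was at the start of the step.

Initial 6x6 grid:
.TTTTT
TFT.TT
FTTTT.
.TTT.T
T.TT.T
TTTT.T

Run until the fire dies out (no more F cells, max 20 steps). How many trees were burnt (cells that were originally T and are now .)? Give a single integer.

Answer: 23

Derivation:
Step 1: +4 fires, +2 burnt (F count now 4)
Step 2: +3 fires, +4 burnt (F count now 3)
Step 3: +3 fires, +3 burnt (F count now 3)
Step 4: +4 fires, +3 burnt (F count now 4)
Step 5: +4 fires, +4 burnt (F count now 4)
Step 6: +3 fires, +4 burnt (F count now 3)
Step 7: +1 fires, +3 burnt (F count now 1)
Step 8: +1 fires, +1 burnt (F count now 1)
Step 9: +0 fires, +1 burnt (F count now 0)
Fire out after step 9
Initially T: 26, now '.': 33
Total burnt (originally-T cells now '.'): 23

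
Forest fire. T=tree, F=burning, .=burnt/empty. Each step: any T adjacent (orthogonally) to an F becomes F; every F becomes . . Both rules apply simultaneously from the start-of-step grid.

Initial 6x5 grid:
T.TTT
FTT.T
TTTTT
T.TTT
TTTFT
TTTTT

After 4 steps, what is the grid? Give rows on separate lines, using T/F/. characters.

Step 1: 7 trees catch fire, 2 burn out
  F.TTT
  .FT.T
  FTTTT
  T.TFT
  TTF.F
  TTTFT
Step 2: 9 trees catch fire, 7 burn out
  ..TTT
  ..F.T
  .FTFT
  F.F.F
  TF...
  TTF.F
Step 3: 5 trees catch fire, 9 burn out
  ..FTT
  ....T
  ..F.F
  .....
  F....
  TF...
Step 4: 3 trees catch fire, 5 burn out
  ...FT
  ....F
  .....
  .....
  .....
  F....

...FT
....F
.....
.....
.....
F....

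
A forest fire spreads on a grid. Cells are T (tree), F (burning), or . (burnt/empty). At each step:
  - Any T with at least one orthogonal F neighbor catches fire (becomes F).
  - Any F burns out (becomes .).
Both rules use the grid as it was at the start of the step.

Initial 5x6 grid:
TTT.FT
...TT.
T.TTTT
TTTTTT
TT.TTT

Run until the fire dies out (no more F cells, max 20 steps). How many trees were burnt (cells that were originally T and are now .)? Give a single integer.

Answer: 19

Derivation:
Step 1: +2 fires, +1 burnt (F count now 2)
Step 2: +2 fires, +2 burnt (F count now 2)
Step 3: +3 fires, +2 burnt (F count now 3)
Step 4: +4 fires, +3 burnt (F count now 4)
Step 5: +3 fires, +4 burnt (F count now 3)
Step 6: +1 fires, +3 burnt (F count now 1)
Step 7: +2 fires, +1 burnt (F count now 2)
Step 8: +2 fires, +2 burnt (F count now 2)
Step 9: +0 fires, +2 burnt (F count now 0)
Fire out after step 9
Initially T: 22, now '.': 27
Total burnt (originally-T cells now '.'): 19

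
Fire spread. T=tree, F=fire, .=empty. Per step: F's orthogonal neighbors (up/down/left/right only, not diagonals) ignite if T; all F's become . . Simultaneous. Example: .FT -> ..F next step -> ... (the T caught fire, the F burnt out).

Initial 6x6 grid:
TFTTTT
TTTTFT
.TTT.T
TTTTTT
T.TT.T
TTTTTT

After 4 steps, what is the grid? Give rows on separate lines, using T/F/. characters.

Step 1: 6 trees catch fire, 2 burn out
  F.FTFT
  TFTF.F
  .TTT.T
  TTTTTT
  T.TT.T
  TTTTTT
Step 2: 7 trees catch fire, 6 burn out
  ...F.F
  F.F...
  .FTF.F
  TTTTTT
  T.TT.T
  TTTTTT
Step 3: 4 trees catch fire, 7 burn out
  ......
  ......
  ..F...
  TFTFTF
  T.TT.T
  TTTTTT
Step 4: 5 trees catch fire, 4 burn out
  ......
  ......
  ......
  F.F.F.
  T.TF.F
  TTTTTT

......
......
......
F.F.F.
T.TF.F
TTTTTT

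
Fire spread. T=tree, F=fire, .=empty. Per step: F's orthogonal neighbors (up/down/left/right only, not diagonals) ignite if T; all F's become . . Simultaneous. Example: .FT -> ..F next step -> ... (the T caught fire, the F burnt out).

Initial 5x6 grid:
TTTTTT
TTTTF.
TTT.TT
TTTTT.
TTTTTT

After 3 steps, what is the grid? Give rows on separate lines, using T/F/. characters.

Step 1: 3 trees catch fire, 1 burn out
  TTTTFT
  TTTF..
  TTT.FT
  TTTTT.
  TTTTTT
Step 2: 5 trees catch fire, 3 burn out
  TTTF.F
  TTF...
  TTT..F
  TTTTF.
  TTTTTT
Step 3: 5 trees catch fire, 5 burn out
  TTF...
  TF....
  TTF...
  TTTF..
  TTTTFT

TTF...
TF....
TTF...
TTTF..
TTTTFT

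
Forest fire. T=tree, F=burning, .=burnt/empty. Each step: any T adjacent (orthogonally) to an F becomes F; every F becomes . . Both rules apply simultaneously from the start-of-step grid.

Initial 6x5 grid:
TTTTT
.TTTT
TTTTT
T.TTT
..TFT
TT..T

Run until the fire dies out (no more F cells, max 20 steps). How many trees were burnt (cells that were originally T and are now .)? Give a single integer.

Answer: 21

Derivation:
Step 1: +3 fires, +1 burnt (F count now 3)
Step 2: +4 fires, +3 burnt (F count now 4)
Step 3: +3 fires, +4 burnt (F count now 3)
Step 4: +4 fires, +3 burnt (F count now 4)
Step 5: +4 fires, +4 burnt (F count now 4)
Step 6: +2 fires, +4 burnt (F count now 2)
Step 7: +1 fires, +2 burnt (F count now 1)
Step 8: +0 fires, +1 burnt (F count now 0)
Fire out after step 8
Initially T: 23, now '.': 28
Total burnt (originally-T cells now '.'): 21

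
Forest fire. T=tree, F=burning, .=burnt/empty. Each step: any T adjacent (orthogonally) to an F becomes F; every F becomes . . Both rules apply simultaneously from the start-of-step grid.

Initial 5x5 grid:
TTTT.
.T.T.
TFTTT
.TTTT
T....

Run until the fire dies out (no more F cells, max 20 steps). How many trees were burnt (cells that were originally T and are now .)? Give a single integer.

Answer: 14

Derivation:
Step 1: +4 fires, +1 burnt (F count now 4)
Step 2: +3 fires, +4 burnt (F count now 3)
Step 3: +5 fires, +3 burnt (F count now 5)
Step 4: +2 fires, +5 burnt (F count now 2)
Step 5: +0 fires, +2 burnt (F count now 0)
Fire out after step 5
Initially T: 15, now '.': 24
Total burnt (originally-T cells now '.'): 14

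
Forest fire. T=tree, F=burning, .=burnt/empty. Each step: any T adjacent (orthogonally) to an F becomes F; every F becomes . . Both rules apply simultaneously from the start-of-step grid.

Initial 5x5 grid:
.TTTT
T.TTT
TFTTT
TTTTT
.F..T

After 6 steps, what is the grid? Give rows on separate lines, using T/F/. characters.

Step 1: 3 trees catch fire, 2 burn out
  .TTTT
  T.TTT
  F.FTT
  TFTTT
  ....T
Step 2: 5 trees catch fire, 3 burn out
  .TTTT
  F.FTT
  ...FT
  F.FTT
  ....T
Step 3: 4 trees catch fire, 5 burn out
  .TFTT
  ...FT
  ....F
  ...FT
  ....T
Step 4: 4 trees catch fire, 4 burn out
  .F.FT
  ....F
  .....
  ....F
  ....T
Step 5: 2 trees catch fire, 4 burn out
  ....F
  .....
  .....
  .....
  ....F
Step 6: 0 trees catch fire, 2 burn out
  .....
  .....
  .....
  .....
  .....

.....
.....
.....
.....
.....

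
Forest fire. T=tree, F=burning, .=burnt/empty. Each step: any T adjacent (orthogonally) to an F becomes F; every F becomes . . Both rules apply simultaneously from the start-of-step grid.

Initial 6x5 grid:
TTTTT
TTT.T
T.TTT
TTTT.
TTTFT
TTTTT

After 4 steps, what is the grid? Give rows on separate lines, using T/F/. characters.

Step 1: 4 trees catch fire, 1 burn out
  TTTTT
  TTT.T
  T.TTT
  TTTF.
  TTF.F
  TTTFT
Step 2: 5 trees catch fire, 4 burn out
  TTTTT
  TTT.T
  T.TFT
  TTF..
  TF...
  TTF.F
Step 3: 5 trees catch fire, 5 burn out
  TTTTT
  TTT.T
  T.F.F
  TF...
  F....
  TF...
Step 4: 4 trees catch fire, 5 burn out
  TTTTT
  TTF.F
  T....
  F....
  .....
  F....

TTTTT
TTF.F
T....
F....
.....
F....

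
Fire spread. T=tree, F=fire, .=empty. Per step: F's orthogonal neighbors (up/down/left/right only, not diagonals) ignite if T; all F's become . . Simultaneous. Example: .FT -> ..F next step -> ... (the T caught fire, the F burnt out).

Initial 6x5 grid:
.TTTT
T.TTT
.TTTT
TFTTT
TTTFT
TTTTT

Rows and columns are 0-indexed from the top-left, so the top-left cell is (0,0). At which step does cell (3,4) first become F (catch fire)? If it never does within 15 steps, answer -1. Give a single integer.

Step 1: cell (3,4)='T' (+8 fires, +2 burnt)
Step 2: cell (3,4)='F' (+7 fires, +8 burnt)
  -> target ignites at step 2
Step 3: cell (3,4)='.' (+4 fires, +7 burnt)
Step 4: cell (3,4)='.' (+3 fires, +4 burnt)
Step 5: cell (3,4)='.' (+2 fires, +3 burnt)
Step 6: cell (3,4)='.' (+0 fires, +2 burnt)
  fire out at step 6

2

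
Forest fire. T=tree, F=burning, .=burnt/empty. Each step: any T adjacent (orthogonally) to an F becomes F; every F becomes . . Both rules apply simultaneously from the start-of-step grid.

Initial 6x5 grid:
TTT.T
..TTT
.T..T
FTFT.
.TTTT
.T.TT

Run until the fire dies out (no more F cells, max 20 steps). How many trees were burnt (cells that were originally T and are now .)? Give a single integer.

Answer: 10

Derivation:
Step 1: +3 fires, +2 burnt (F count now 3)
Step 2: +3 fires, +3 burnt (F count now 3)
Step 3: +3 fires, +3 burnt (F count now 3)
Step 4: +1 fires, +3 burnt (F count now 1)
Step 5: +0 fires, +1 burnt (F count now 0)
Fire out after step 5
Initially T: 18, now '.': 22
Total burnt (originally-T cells now '.'): 10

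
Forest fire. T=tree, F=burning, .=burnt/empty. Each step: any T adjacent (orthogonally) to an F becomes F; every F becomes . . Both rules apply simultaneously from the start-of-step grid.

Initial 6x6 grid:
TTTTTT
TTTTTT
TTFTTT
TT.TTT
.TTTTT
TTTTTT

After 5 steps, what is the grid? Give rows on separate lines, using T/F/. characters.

Step 1: 3 trees catch fire, 1 burn out
  TTTTTT
  TTFTTT
  TF.FTT
  TT.TTT
  .TTTTT
  TTTTTT
Step 2: 7 trees catch fire, 3 burn out
  TTFTTT
  TF.FTT
  F...FT
  TF.FTT
  .TTTTT
  TTTTTT
Step 3: 9 trees catch fire, 7 burn out
  TF.FTT
  F...FT
  .....F
  F...FT
  .FTFTT
  TTTTTT
Step 4: 8 trees catch fire, 9 burn out
  F...FT
  .....F
  ......
  .....F
  ..F.FT
  TFTFTT
Step 5: 5 trees catch fire, 8 burn out
  .....F
  ......
  ......
  ......
  .....F
  F.F.FT

.....F
......
......
......
.....F
F.F.FT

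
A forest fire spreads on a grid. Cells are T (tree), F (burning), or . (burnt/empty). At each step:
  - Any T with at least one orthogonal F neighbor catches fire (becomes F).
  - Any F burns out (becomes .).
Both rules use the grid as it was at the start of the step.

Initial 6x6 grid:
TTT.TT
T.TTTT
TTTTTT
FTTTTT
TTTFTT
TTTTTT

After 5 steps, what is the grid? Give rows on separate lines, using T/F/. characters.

Step 1: 7 trees catch fire, 2 burn out
  TTT.TT
  T.TTTT
  FTTTTT
  .FTFTT
  FTF.FT
  TTTFTT
Step 2: 10 trees catch fire, 7 burn out
  TTT.TT
  F.TTTT
  .FTFTT
  ..F.FT
  .F...F
  FTF.FT
Step 3: 7 trees catch fire, 10 burn out
  FTT.TT
  ..TFTT
  ..F.FT
  .....F
  ......
  .F...F
Step 4: 4 trees catch fire, 7 burn out
  .FT.TT
  ..F.FT
  .....F
  ......
  ......
  ......
Step 5: 3 trees catch fire, 4 burn out
  ..F.FT
  .....F
  ......
  ......
  ......
  ......

..F.FT
.....F
......
......
......
......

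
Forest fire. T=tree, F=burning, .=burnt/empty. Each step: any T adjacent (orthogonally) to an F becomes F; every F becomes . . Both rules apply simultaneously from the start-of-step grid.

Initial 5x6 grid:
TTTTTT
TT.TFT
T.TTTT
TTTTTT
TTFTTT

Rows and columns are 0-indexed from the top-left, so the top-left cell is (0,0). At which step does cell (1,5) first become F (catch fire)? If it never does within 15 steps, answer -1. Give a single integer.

Step 1: cell (1,5)='F' (+7 fires, +2 burnt)
  -> target ignites at step 1
Step 2: cell (1,5)='.' (+10 fires, +7 burnt)
Step 3: cell (1,5)='.' (+4 fires, +10 burnt)
Step 4: cell (1,5)='.' (+2 fires, +4 burnt)
Step 5: cell (1,5)='.' (+3 fires, +2 burnt)
Step 6: cell (1,5)='.' (+0 fires, +3 burnt)
  fire out at step 6

1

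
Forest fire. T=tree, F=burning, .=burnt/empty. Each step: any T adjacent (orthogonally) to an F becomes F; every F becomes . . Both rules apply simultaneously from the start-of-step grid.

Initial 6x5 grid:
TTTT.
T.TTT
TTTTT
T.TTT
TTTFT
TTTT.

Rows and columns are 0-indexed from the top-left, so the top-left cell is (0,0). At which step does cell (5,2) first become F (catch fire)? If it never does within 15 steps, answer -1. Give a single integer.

Step 1: cell (5,2)='T' (+4 fires, +1 burnt)
Step 2: cell (5,2)='F' (+5 fires, +4 burnt)
  -> target ignites at step 2
Step 3: cell (5,2)='.' (+5 fires, +5 burnt)
Step 4: cell (5,2)='.' (+6 fires, +5 burnt)
Step 5: cell (5,2)='.' (+2 fires, +6 burnt)
Step 6: cell (5,2)='.' (+2 fires, +2 burnt)
Step 7: cell (5,2)='.' (+1 fires, +2 burnt)
Step 8: cell (5,2)='.' (+0 fires, +1 burnt)
  fire out at step 8

2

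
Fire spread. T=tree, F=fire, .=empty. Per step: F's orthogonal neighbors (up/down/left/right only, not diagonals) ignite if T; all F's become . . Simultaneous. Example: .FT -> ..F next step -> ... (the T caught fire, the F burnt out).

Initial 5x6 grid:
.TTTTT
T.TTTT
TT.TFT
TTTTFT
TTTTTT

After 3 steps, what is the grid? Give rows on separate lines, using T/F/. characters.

Step 1: 6 trees catch fire, 2 burn out
  .TTTTT
  T.TTFT
  TT.F.F
  TTTF.F
  TTTTFT
Step 2: 6 trees catch fire, 6 burn out
  .TTTFT
  T.TF.F
  TT....
  TTF...
  TTTF.F
Step 3: 5 trees catch fire, 6 burn out
  .TTF.F
  T.F...
  TT....
  TF....
  TTF...

.TTF.F
T.F...
TT....
TF....
TTF...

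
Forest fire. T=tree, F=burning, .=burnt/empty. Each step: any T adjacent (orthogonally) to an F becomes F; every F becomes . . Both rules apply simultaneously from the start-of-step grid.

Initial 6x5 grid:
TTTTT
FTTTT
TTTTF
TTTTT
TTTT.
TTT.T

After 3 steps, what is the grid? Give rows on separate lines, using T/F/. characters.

Step 1: 6 trees catch fire, 2 burn out
  FTTTT
  .FTTF
  FTTF.
  TTTTF
  TTTT.
  TTT.T
Step 2: 8 trees catch fire, 6 burn out
  .FTTF
  ..FF.
  .FF..
  FTTF.
  TTTT.
  TTT.T
Step 3: 6 trees catch fire, 8 burn out
  ..FF.
  .....
  .....
  .FF..
  FTTF.
  TTT.T

..FF.
.....
.....
.FF..
FTTF.
TTT.T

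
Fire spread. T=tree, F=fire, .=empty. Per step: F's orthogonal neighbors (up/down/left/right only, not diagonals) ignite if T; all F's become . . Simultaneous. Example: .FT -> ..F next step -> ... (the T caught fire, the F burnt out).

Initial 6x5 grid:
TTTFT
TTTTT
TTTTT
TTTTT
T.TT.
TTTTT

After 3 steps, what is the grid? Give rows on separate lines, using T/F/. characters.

Step 1: 3 trees catch fire, 1 burn out
  TTF.F
  TTTFT
  TTTTT
  TTTTT
  T.TT.
  TTTTT
Step 2: 4 trees catch fire, 3 burn out
  TF...
  TTF.F
  TTTFT
  TTTTT
  T.TT.
  TTTTT
Step 3: 5 trees catch fire, 4 burn out
  F....
  TF...
  TTF.F
  TTTFT
  T.TT.
  TTTTT

F....
TF...
TTF.F
TTTFT
T.TT.
TTTTT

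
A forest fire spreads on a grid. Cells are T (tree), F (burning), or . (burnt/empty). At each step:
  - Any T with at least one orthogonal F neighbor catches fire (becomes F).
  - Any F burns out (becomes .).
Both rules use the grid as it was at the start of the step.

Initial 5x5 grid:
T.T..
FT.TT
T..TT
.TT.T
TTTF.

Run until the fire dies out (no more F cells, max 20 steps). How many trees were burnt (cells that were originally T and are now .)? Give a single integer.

Answer: 8

Derivation:
Step 1: +4 fires, +2 burnt (F count now 4)
Step 2: +2 fires, +4 burnt (F count now 2)
Step 3: +2 fires, +2 burnt (F count now 2)
Step 4: +0 fires, +2 burnt (F count now 0)
Fire out after step 4
Initially T: 14, now '.': 19
Total burnt (originally-T cells now '.'): 8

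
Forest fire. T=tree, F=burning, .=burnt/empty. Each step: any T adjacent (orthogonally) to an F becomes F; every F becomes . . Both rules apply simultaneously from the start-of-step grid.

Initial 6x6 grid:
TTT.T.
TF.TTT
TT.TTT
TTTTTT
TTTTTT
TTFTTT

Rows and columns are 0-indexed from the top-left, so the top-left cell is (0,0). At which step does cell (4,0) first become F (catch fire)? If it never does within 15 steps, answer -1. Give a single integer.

Step 1: cell (4,0)='T' (+6 fires, +2 burnt)
Step 2: cell (4,0)='T' (+9 fires, +6 burnt)
Step 3: cell (4,0)='F' (+5 fires, +9 burnt)
  -> target ignites at step 3
Step 4: cell (4,0)='.' (+3 fires, +5 burnt)
Step 5: cell (4,0)='.' (+3 fires, +3 burnt)
Step 6: cell (4,0)='.' (+2 fires, +3 burnt)
Step 7: cell (4,0)='.' (+2 fires, +2 burnt)
Step 8: cell (4,0)='.' (+0 fires, +2 burnt)
  fire out at step 8

3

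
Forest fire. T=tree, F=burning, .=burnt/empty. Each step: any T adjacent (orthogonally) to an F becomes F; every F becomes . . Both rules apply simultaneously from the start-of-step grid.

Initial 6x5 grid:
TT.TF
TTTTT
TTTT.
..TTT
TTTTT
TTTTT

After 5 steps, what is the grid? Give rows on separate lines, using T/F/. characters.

Step 1: 2 trees catch fire, 1 burn out
  TT.F.
  TTTTF
  TTTT.
  ..TTT
  TTTTT
  TTTTT
Step 2: 1 trees catch fire, 2 burn out
  TT...
  TTTF.
  TTTT.
  ..TTT
  TTTTT
  TTTTT
Step 3: 2 trees catch fire, 1 burn out
  TT...
  TTF..
  TTTF.
  ..TTT
  TTTTT
  TTTTT
Step 4: 3 trees catch fire, 2 burn out
  TT...
  TF...
  TTF..
  ..TFT
  TTTTT
  TTTTT
Step 5: 6 trees catch fire, 3 burn out
  TF...
  F....
  TF...
  ..F.F
  TTTFT
  TTTTT

TF...
F....
TF...
..F.F
TTTFT
TTTTT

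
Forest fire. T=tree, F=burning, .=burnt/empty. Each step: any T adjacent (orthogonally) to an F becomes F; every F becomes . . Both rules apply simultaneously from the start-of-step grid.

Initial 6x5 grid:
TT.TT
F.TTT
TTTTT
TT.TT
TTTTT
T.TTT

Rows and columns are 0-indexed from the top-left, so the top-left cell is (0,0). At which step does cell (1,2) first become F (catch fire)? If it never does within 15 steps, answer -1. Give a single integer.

Step 1: cell (1,2)='T' (+2 fires, +1 burnt)
Step 2: cell (1,2)='T' (+3 fires, +2 burnt)
Step 3: cell (1,2)='T' (+3 fires, +3 burnt)
Step 4: cell (1,2)='F' (+4 fires, +3 burnt)
  -> target ignites at step 4
Step 5: cell (1,2)='.' (+4 fires, +4 burnt)
Step 6: cell (1,2)='.' (+5 fires, +4 burnt)
Step 7: cell (1,2)='.' (+3 fires, +5 burnt)
Step 8: cell (1,2)='.' (+1 fires, +3 burnt)
Step 9: cell (1,2)='.' (+0 fires, +1 burnt)
  fire out at step 9

4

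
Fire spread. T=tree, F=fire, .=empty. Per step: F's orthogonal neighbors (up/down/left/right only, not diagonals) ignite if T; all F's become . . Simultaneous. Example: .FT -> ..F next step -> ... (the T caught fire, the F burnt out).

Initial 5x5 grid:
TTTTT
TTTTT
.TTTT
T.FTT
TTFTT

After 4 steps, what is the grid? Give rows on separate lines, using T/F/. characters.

Step 1: 4 trees catch fire, 2 burn out
  TTTTT
  TTTTT
  .TFTT
  T..FT
  TF.FT
Step 2: 6 trees catch fire, 4 burn out
  TTTTT
  TTFTT
  .F.FT
  T...F
  F...F
Step 3: 5 trees catch fire, 6 burn out
  TTFTT
  TF.FT
  ....F
  F....
  .....
Step 4: 4 trees catch fire, 5 burn out
  TF.FT
  F...F
  .....
  .....
  .....

TF.FT
F...F
.....
.....
.....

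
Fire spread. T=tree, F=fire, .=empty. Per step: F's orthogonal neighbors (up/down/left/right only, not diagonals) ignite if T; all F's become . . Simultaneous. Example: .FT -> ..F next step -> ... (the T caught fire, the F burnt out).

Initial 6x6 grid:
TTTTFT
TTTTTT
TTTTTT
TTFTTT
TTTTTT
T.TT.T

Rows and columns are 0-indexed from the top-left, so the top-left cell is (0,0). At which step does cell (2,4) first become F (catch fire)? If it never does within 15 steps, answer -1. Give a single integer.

Step 1: cell (2,4)='T' (+7 fires, +2 burnt)
Step 2: cell (2,4)='F' (+12 fires, +7 burnt)
  -> target ignites at step 2
Step 3: cell (2,4)='.' (+8 fires, +12 burnt)
Step 4: cell (2,4)='.' (+4 fires, +8 burnt)
Step 5: cell (2,4)='.' (+1 fires, +4 burnt)
Step 6: cell (2,4)='.' (+0 fires, +1 burnt)
  fire out at step 6

2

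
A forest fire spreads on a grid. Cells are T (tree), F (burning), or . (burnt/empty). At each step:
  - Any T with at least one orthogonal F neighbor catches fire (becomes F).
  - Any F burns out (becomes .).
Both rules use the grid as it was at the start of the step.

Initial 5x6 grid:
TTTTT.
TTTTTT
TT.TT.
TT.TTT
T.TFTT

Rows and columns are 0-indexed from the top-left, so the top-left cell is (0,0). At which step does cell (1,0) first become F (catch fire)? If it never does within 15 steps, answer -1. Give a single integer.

Step 1: cell (1,0)='T' (+3 fires, +1 burnt)
Step 2: cell (1,0)='T' (+3 fires, +3 burnt)
Step 3: cell (1,0)='T' (+3 fires, +3 burnt)
Step 4: cell (1,0)='T' (+3 fires, +3 burnt)
Step 5: cell (1,0)='T' (+4 fires, +3 burnt)
Step 6: cell (1,0)='F' (+3 fires, +4 burnt)
  -> target ignites at step 6
Step 7: cell (1,0)='.' (+3 fires, +3 burnt)
Step 8: cell (1,0)='.' (+1 fires, +3 burnt)
Step 9: cell (1,0)='.' (+1 fires, +1 burnt)
Step 10: cell (1,0)='.' (+0 fires, +1 burnt)
  fire out at step 10

6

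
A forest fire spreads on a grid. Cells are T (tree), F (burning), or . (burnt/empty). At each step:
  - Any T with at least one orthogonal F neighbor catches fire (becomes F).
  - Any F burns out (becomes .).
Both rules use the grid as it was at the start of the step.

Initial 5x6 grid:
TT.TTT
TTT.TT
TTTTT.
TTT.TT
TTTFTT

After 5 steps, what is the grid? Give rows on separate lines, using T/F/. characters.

Step 1: 2 trees catch fire, 1 burn out
  TT.TTT
  TTT.TT
  TTTTT.
  TTT.TT
  TTF.FT
Step 2: 4 trees catch fire, 2 burn out
  TT.TTT
  TTT.TT
  TTTTT.
  TTF.FT
  TF...F
Step 3: 5 trees catch fire, 4 burn out
  TT.TTT
  TTT.TT
  TTFTF.
  TF...F
  F.....
Step 4: 5 trees catch fire, 5 burn out
  TT.TTT
  TTF.FT
  TF.F..
  F.....
  ......
Step 5: 4 trees catch fire, 5 burn out
  TT.TFT
  TF...F
  F.....
  ......
  ......

TT.TFT
TF...F
F.....
......
......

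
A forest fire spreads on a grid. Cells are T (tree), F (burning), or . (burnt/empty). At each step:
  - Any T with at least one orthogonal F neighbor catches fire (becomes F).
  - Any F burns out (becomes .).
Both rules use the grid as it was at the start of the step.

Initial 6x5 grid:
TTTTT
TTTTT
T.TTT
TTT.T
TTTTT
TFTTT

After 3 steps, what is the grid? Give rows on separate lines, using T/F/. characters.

Step 1: 3 trees catch fire, 1 burn out
  TTTTT
  TTTTT
  T.TTT
  TTT.T
  TFTTT
  F.FTT
Step 2: 4 trees catch fire, 3 burn out
  TTTTT
  TTTTT
  T.TTT
  TFT.T
  F.FTT
  ...FT
Step 3: 4 trees catch fire, 4 burn out
  TTTTT
  TTTTT
  T.TTT
  F.F.T
  ...FT
  ....F

TTTTT
TTTTT
T.TTT
F.F.T
...FT
....F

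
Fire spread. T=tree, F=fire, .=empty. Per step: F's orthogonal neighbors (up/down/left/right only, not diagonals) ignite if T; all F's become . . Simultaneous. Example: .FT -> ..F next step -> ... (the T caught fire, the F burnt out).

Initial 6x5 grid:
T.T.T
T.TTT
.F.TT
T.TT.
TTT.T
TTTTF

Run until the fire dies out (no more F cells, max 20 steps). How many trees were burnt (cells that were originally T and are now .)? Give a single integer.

Answer: 18

Derivation:
Step 1: +2 fires, +2 burnt (F count now 2)
Step 2: +1 fires, +2 burnt (F count now 1)
Step 3: +2 fires, +1 burnt (F count now 2)
Step 4: +3 fires, +2 burnt (F count now 3)
Step 5: +2 fires, +3 burnt (F count now 2)
Step 6: +2 fires, +2 burnt (F count now 2)
Step 7: +2 fires, +2 burnt (F count now 2)
Step 8: +2 fires, +2 burnt (F count now 2)
Step 9: +2 fires, +2 burnt (F count now 2)
Step 10: +0 fires, +2 burnt (F count now 0)
Fire out after step 10
Initially T: 20, now '.': 28
Total burnt (originally-T cells now '.'): 18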